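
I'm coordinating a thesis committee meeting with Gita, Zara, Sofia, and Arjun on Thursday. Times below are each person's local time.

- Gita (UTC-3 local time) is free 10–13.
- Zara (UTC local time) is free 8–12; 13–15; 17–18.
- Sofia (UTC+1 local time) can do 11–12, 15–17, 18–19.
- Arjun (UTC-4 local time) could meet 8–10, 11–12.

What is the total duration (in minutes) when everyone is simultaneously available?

Gita in UTC: 13:00-16:00 (add 3h to convert from UTC-3).
Zara in UTC: 08:00-12:00, 13:00-15:00, 17:00-18:00.
Sofia in UTC: 10:00-11:00, 14:00-16:00, 17:00-18:00 (subtract 1h to convert from UTC+1).
Arjun in UTC: 12:00-14:00, 15:00-16:00 (add 4h to convert from UTC-4).
Gita ∩ Zara: 13:00-15:00.
Gita ∩ Zara ∩ Sofia: 14:00-15:00.
Gita ∩ Zara ∩ Sofia ∩ Arjun: ∅.
There is no time when everyone is free.
There is no common window, so the total is 0 minutes.

0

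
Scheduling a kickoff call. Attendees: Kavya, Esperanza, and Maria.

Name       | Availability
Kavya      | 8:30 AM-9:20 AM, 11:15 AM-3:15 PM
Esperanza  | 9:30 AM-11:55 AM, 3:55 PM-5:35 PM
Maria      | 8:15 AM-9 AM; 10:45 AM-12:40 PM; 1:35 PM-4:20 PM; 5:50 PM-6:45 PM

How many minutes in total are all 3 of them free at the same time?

Kavya ∩ Esperanza: 11:15-11:55.
Kavya ∩ Esperanza ∩ Maria: 11:15-11:55.
Those are the intersection windows.
That's a single block of 40 minutes.

40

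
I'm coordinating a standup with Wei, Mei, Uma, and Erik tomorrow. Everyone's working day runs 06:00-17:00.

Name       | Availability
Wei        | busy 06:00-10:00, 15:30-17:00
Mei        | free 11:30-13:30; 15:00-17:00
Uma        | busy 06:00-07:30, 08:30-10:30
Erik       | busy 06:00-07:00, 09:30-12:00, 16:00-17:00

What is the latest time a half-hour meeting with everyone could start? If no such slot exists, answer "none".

15:00

Wei free: 10:00-15:30 (invert busy blocks within the working day).
Mei free: 11:30-13:30, 15:00-17:00.
Uma free: 07:30-08:30, 10:30-17:00 (invert busy blocks within the working day).
Erik free: 07:00-09:30, 12:00-16:00 (invert busy blocks within the working day).
Wei ∩ Mei: 11:30-13:30, 15:00-15:30.
Wei ∩ Mei ∩ Uma: 11:30-13:30, 15:00-15:30.
Wei ∩ Mei ∩ Uma ∩ Erik: 12:00-13:30, 15:00-15:30.
The last common window of at least 30 minutes is 15:00-15:30; a 30-minute meeting can start as late as 15:00 and still end by 15:30.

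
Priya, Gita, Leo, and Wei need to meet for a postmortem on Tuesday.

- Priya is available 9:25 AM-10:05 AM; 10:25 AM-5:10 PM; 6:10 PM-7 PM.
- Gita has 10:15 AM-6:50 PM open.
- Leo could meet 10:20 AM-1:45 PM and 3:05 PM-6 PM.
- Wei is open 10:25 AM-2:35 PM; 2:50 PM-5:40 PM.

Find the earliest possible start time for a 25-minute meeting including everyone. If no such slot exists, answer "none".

10:25

Priya ∩ Gita: 10:25-17:10, 18:10-18:50.
Priya ∩ Gita ∩ Leo: 10:25-13:45, 15:05-17:10.
Priya ∩ Gita ∩ Leo ∩ Wei: 10:25-13:45, 15:05-17:10.
The first common window of at least 25 minutes is 10:25-13:45, so the earliest start is 10:25.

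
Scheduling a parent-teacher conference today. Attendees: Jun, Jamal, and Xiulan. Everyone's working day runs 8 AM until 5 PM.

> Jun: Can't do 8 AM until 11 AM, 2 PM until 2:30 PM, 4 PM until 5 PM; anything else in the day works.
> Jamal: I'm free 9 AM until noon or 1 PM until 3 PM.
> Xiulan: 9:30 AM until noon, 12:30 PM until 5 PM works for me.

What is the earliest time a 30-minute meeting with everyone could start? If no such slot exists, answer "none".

Jun free: 11:00-14:00, 14:30-16:00 (invert busy blocks within the working day).
Jamal free: 09:00-12:00, 13:00-15:00.
Xiulan free: 09:30-12:00, 12:30-17:00.
Jun ∩ Jamal: 11:00-12:00, 13:00-14:00, 14:30-15:00.
Jun ∩ Jamal ∩ Xiulan: 11:00-12:00, 13:00-14:00, 14:30-15:00.
So the common availability across everyone is 11:00-12:00, 13:00-14:00, 14:30-15:00.
The first common window of at least 30 minutes is 11:00-12:00, so the earliest start is 11:00.

11:00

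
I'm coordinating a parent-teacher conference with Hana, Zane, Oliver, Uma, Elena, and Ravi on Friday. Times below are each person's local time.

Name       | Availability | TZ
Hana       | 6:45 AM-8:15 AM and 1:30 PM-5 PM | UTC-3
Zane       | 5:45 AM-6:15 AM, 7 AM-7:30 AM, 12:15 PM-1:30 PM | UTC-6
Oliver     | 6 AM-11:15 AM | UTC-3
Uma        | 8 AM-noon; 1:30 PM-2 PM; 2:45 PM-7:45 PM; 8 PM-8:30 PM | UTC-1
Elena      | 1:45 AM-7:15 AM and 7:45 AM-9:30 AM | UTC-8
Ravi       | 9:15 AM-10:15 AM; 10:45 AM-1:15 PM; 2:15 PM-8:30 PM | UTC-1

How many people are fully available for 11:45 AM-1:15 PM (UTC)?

Hana in UTC: 09:45-11:15, 16:30-20:00 (add 3h to convert from UTC-3).
Zane in UTC: 11:45-12:15, 13:00-13:30, 18:15-19:30 (add 6h to convert from UTC-6).
Oliver in UTC: 09:00-14:15 (add 3h to convert from UTC-3).
Uma in UTC: 09:00-13:00, 14:30-15:00, 15:45-20:45, 21:00-21:30 (add 1h to convert from UTC-1).
Elena in UTC: 09:45-15:15, 15:45-17:30 (add 8h to convert from UTC-8).
Ravi in UTC: 10:15-11:15, 11:45-14:15, 15:15-21:30 (add 1h to convert from UTC-1).
Oliver, Elena, and Ravi can make the full 11:45-13:15 slot — that's 3.

3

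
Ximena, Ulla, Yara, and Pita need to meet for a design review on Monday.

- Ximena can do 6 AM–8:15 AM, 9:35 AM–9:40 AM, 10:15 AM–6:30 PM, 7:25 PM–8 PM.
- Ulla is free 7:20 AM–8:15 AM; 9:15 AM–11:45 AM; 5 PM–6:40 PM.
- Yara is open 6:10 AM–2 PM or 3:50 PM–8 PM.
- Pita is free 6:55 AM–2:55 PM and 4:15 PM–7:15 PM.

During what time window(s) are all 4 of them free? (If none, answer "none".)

07:20-08:15, 09:35-09:40, 10:15-11:45, 17:00-18:30

Ximena ∩ Ulla: 07:20-08:15, 09:35-09:40, 10:15-11:45, 17:00-18:30.
Ximena ∩ Ulla ∩ Yara: 07:20-08:15, 09:35-09:40, 10:15-11:45, 17:00-18:30.
Ximena ∩ Ulla ∩ Yara ∩ Pita: 07:20-08:15, 09:35-09:40, 10:15-11:45, 17:00-18:30.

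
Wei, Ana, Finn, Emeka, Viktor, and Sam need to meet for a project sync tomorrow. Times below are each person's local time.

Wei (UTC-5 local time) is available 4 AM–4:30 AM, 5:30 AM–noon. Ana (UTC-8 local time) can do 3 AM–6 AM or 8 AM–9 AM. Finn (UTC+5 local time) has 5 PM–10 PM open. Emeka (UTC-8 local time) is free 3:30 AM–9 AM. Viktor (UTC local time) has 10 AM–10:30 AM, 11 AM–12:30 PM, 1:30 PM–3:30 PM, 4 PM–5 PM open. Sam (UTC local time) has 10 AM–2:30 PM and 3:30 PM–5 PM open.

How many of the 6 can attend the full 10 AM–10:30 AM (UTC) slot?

2

Wei in UTC: 09:00-09:30, 10:30-17:00 (add 5h to convert from UTC-5).
Ana in UTC: 11:00-14:00, 16:00-17:00 (add 8h to convert from UTC-8).
Finn in UTC: 12:00-17:00 (subtract 5h to convert from UTC+5).
Emeka in UTC: 11:30-17:00 (add 8h to convert from UTC-8).
Viktor in UTC: 10:00-10:30, 11:00-12:30, 13:30-15:30, 16:00-17:00.
Sam in UTC: 10:00-14:30, 15:30-17:00.
Viktor and Sam can make the full 10:00-10:30 slot — that's 2.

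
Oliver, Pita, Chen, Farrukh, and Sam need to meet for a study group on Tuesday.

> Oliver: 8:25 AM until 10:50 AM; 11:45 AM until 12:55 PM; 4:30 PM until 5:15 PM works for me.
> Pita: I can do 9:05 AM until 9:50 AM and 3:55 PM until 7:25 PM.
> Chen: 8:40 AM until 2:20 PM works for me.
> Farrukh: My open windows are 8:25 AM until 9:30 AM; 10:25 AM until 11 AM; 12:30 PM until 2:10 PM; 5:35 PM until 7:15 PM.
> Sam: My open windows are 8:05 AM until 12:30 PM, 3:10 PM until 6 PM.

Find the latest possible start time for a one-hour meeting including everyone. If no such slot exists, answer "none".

none

Oliver ∩ Pita: 09:05-09:50, 16:30-17:15.
Oliver ∩ Pita ∩ Chen: 09:05-09:50.
Oliver ∩ Pita ∩ Chen ∩ Farrukh: 09:05-09:30.
Oliver ∩ Pita ∩ Chen ∩ Farrukh ∩ Sam: 09:05-09:30.
So the common availability across everyone is 09:05-09:30.
No common window is at least 60 minutes long.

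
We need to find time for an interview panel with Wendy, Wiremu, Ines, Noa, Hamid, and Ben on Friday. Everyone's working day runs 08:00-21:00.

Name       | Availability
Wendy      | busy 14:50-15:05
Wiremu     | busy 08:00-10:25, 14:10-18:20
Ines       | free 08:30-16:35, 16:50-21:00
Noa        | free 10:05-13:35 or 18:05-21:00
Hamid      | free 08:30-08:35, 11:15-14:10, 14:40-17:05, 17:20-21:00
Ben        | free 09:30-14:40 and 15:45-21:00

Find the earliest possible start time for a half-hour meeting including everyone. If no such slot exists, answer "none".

Wendy free: 08:00-14:50, 15:05-21:00 (invert busy blocks within the working day).
Wiremu free: 10:25-14:10, 18:20-21:00 (invert busy blocks within the working day).
Ines free: 08:30-16:35, 16:50-21:00.
Noa free: 10:05-13:35, 18:05-21:00.
Hamid free: 08:30-08:35, 11:15-14:10, 14:40-17:05, 17:20-21:00.
Ben free: 09:30-14:40, 15:45-21:00.
Wendy ∩ Wiremu: 10:25-14:10, 18:20-21:00.
Wendy ∩ Wiremu ∩ Ines: 10:25-14:10, 18:20-21:00.
Wendy ∩ Wiremu ∩ Ines ∩ Noa: 10:25-13:35, 18:20-21:00.
Wendy ∩ Wiremu ∩ Ines ∩ Noa ∩ Hamid: 11:15-13:35, 18:20-21:00.
Wendy ∩ Wiremu ∩ Ines ∩ Noa ∩ Hamid ∩ Ben: 11:15-13:35, 18:20-21:00.
The first common window of at least 30 minutes is 11:15-13:35, so the earliest start is 11:15.

11:15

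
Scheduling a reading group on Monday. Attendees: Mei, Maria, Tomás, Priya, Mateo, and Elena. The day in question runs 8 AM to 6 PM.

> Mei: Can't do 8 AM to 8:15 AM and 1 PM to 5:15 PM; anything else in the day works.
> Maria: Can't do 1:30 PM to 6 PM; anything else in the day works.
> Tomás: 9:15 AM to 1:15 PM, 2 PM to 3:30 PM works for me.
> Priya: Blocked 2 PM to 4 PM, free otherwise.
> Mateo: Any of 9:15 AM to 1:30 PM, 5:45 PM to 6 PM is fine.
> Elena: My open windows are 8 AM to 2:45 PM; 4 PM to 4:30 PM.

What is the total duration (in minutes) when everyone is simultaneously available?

Mei free: 08:15-13:00, 17:15-18:00 (invert busy blocks within the working day).
Maria free: 08:00-13:30 (invert busy blocks within the working day).
Tomás free: 09:15-13:15, 14:00-15:30.
Priya free: 08:00-14:00, 16:00-18:00 (invert busy blocks within the working day).
Mateo free: 09:15-13:30, 17:45-18:00.
Elena free: 08:00-14:45, 16:00-16:30.
Mei ∩ Maria: 08:15-13:00.
Mei ∩ Maria ∩ Tomás: 09:15-13:00.
Mei ∩ Maria ∩ Tomás ∩ Priya: 09:15-13:00.
Mei ∩ Maria ∩ Tomás ∩ Priya ∩ Mateo: 09:15-13:00.
Mei ∩ Maria ∩ Tomás ∩ Priya ∩ Mateo ∩ Elena: 09:15-13:00.
So the common availability across everyone is 09:15-13:00.
That's a single block of 225 minutes.

225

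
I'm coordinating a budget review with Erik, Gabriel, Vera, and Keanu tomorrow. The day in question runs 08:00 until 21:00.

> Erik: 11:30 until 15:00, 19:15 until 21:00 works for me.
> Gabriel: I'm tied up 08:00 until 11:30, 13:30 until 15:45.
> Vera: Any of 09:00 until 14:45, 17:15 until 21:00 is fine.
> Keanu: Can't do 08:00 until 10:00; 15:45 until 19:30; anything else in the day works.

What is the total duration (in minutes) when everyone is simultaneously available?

210

Erik free: 11:30-15:00, 19:15-21:00.
Gabriel free: 11:30-13:30, 15:45-21:00 (invert busy blocks within the working day).
Vera free: 09:00-14:45, 17:15-21:00.
Keanu free: 10:00-15:45, 19:30-21:00 (invert busy blocks within the working day).
Erik ∩ Gabriel: 11:30-13:30, 19:15-21:00.
Erik ∩ Gabriel ∩ Vera: 11:30-13:30, 19:15-21:00.
Erik ∩ Gabriel ∩ Vera ∩ Keanu: 11:30-13:30, 19:30-21:00.
Summing the common windows: 120 + 90 = 210 minutes.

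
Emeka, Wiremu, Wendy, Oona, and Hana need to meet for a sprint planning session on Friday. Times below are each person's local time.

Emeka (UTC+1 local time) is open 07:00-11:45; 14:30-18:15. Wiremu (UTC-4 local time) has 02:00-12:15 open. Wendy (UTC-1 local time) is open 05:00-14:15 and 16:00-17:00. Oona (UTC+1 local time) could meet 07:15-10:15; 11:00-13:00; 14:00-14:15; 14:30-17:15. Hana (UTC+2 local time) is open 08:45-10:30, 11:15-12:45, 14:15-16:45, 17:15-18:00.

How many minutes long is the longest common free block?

105

Emeka in UTC: 06:00-10:45, 13:30-17:15 (subtract 1h to convert from UTC+1).
Wiremu in UTC: 06:00-16:15 (add 4h to convert from UTC-4).
Wendy in UTC: 06:00-15:15, 17:00-18:00 (add 1h to convert from UTC-1).
Oona in UTC: 06:15-09:15, 10:00-12:00, 13:00-13:15, 13:30-16:15 (subtract 1h to convert from UTC+1).
Hana in UTC: 06:45-08:30, 09:15-10:45, 12:15-14:45, 15:15-16:00 (subtract 2h to convert from UTC+2).
Emeka ∩ Wiremu: 06:00-10:45, 13:30-16:15.
Emeka ∩ Wiremu ∩ Wendy: 06:00-10:45, 13:30-15:15.
Emeka ∩ Wiremu ∩ Wendy ∩ Oona: 06:15-09:15, 10:00-10:45, 13:30-15:15.
Emeka ∩ Wiremu ∩ Wendy ∩ Oona ∩ Hana: 06:45-08:30, 10:00-10:45, 13:30-14:45.
The longest is 06:45-08:30 at 105 minutes.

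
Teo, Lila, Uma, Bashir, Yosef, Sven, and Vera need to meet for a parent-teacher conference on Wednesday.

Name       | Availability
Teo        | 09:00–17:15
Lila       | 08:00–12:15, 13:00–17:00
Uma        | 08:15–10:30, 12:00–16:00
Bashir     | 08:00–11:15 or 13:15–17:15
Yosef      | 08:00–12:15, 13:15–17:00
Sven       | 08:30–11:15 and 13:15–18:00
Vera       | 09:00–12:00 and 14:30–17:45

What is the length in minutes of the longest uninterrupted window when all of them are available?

90

Teo ∩ Lila: 09:00-12:15, 13:00-17:00.
Teo ∩ Lila ∩ Uma: 09:00-10:30, 12:00-12:15, 13:00-16:00.
Teo ∩ Lila ∩ Uma ∩ Bashir: 09:00-10:30, 13:15-16:00.
Teo ∩ Lila ∩ Uma ∩ Bashir ∩ Yosef: 09:00-10:30, 13:15-16:00.
Teo ∩ Lila ∩ Uma ∩ Bashir ∩ Yosef ∩ Sven: 09:00-10:30, 13:15-16:00.
Teo ∩ Lila ∩ Uma ∩ Bashir ∩ Yosef ∩ Sven ∩ Vera: 09:00-10:30, 14:30-16:00.
So the common availability across everyone is 09:00-10:30, 14:30-16:00.
The longest is 09:00-10:30 at 90 minutes.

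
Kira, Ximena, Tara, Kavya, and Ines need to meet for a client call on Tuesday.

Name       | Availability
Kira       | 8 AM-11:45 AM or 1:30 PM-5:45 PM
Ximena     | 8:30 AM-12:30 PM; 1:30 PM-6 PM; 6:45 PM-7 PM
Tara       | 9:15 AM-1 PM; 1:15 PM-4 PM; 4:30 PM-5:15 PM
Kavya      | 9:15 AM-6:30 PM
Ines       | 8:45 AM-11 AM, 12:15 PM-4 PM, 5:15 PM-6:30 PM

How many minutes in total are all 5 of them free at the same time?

255

Kira ∩ Ximena: 08:30-11:45, 13:30-17:45.
Kira ∩ Ximena ∩ Tara: 09:15-11:45, 13:30-16:00, 16:30-17:15.
Kira ∩ Ximena ∩ Tara ∩ Kavya: 09:15-11:45, 13:30-16:00, 16:30-17:15.
Kira ∩ Ximena ∩ Tara ∩ Kavya ∩ Ines: 09:15-11:00, 13:30-16:00.
Summing the common windows: 105 + 150 = 255 minutes.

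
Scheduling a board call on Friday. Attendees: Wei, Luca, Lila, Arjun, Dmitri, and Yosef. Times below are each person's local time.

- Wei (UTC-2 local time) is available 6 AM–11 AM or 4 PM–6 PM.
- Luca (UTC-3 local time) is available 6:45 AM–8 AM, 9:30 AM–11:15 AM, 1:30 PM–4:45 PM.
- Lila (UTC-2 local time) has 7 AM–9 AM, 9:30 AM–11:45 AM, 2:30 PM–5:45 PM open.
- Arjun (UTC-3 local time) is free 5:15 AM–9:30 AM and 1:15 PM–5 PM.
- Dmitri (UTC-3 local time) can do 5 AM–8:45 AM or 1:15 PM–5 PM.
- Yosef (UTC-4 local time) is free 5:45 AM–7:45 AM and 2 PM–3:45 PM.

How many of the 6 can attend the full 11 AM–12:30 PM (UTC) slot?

2

Wei in UTC: 08:00-13:00, 18:00-20:00 (add 2h to convert from UTC-2).
Luca in UTC: 09:45-11:00, 12:30-14:15, 16:30-19:45 (add 3h to convert from UTC-3).
Lila in UTC: 09:00-11:00, 11:30-13:45, 16:30-19:45 (add 2h to convert from UTC-2).
Arjun in UTC: 08:15-12:30, 16:15-20:00 (add 3h to convert from UTC-3).
Dmitri in UTC: 08:00-11:45, 16:15-20:00 (add 3h to convert from UTC-3).
Yosef in UTC: 09:45-11:45, 18:00-19:45 (add 4h to convert from UTC-4).
Wei and Arjun can make the full 11:00-12:30 slot — that's 2.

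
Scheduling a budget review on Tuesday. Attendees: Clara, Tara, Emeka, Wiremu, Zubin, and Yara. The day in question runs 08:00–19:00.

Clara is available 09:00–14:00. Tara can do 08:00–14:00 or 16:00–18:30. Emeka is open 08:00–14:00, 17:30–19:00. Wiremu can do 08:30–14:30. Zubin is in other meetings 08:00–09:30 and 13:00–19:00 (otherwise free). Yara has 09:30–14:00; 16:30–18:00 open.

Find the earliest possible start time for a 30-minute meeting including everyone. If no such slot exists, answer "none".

Clara free: 09:00-14:00.
Tara free: 08:00-14:00, 16:00-18:30.
Emeka free: 08:00-14:00, 17:30-19:00.
Wiremu free: 08:30-14:30.
Zubin free: 09:30-13:00 (invert busy blocks within the working day).
Yara free: 09:30-14:00, 16:30-18:00.
Clara ∩ Tara: 09:00-14:00.
Clara ∩ Tara ∩ Emeka: 09:00-14:00.
Clara ∩ Tara ∩ Emeka ∩ Wiremu: 09:00-14:00.
Clara ∩ Tara ∩ Emeka ∩ Wiremu ∩ Zubin: 09:30-13:00.
Clara ∩ Tara ∩ Emeka ∩ Wiremu ∩ Zubin ∩ Yara: 09:30-13:00.
So the common availability across everyone is 09:30-13:00.
The first common window of at least 30 minutes is 09:30-13:00, so the earliest start is 09:30.

09:30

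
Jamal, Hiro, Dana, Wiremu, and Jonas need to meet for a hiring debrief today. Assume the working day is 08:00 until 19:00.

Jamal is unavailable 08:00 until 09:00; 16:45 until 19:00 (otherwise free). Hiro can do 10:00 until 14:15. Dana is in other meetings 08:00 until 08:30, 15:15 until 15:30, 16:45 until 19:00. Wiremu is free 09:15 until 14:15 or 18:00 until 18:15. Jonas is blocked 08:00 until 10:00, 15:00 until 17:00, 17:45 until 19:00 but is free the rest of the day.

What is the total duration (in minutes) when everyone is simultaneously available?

Jamal free: 09:00-16:45 (invert busy blocks within the working day).
Hiro free: 10:00-14:15.
Dana free: 08:30-15:15, 15:30-16:45 (invert busy blocks within the working day).
Wiremu free: 09:15-14:15, 18:00-18:15.
Jonas free: 10:00-15:00, 17:00-17:45 (invert busy blocks within the working day).
Jamal ∩ Hiro: 10:00-14:15.
Jamal ∩ Hiro ∩ Dana: 10:00-14:15.
Jamal ∩ Hiro ∩ Dana ∩ Wiremu: 10:00-14:15.
Jamal ∩ Hiro ∩ Dana ∩ Wiremu ∩ Jonas: 10:00-14:15.
That's a single block of 255 minutes.

255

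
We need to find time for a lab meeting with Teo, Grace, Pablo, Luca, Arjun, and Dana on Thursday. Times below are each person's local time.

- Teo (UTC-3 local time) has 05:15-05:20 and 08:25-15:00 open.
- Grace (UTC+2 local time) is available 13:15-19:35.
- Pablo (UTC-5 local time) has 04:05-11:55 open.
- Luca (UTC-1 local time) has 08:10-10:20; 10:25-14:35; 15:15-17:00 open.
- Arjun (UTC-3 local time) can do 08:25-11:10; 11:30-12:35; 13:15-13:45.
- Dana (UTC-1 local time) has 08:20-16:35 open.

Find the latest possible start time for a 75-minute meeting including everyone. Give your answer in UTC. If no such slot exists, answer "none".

Teo in UTC: 08:15-08:20, 11:25-18:00 (add 3h to convert from UTC-3).
Grace in UTC: 11:15-17:35 (subtract 2h to convert from UTC+2).
Pablo in UTC: 09:05-16:55 (add 5h to convert from UTC-5).
Luca in UTC: 09:10-11:20, 11:25-15:35, 16:15-18:00 (add 1h to convert from UTC-1).
Arjun in UTC: 11:25-14:10, 14:30-15:35, 16:15-16:45 (add 3h to convert from UTC-3).
Dana in UTC: 09:20-17:35 (add 1h to convert from UTC-1).
Teo ∩ Grace: 11:25-17:35.
Teo ∩ Grace ∩ Pablo: 11:25-16:55.
Teo ∩ Grace ∩ Pablo ∩ Luca: 11:25-15:35, 16:15-16:55.
Teo ∩ Grace ∩ Pablo ∩ Luca ∩ Arjun: 11:25-14:10, 14:30-15:35, 16:15-16:45.
Teo ∩ Grace ∩ Pablo ∩ Luca ∩ Arjun ∩ Dana: 11:25-14:10, 14:30-15:35, 16:15-16:45.
Those are the intersection windows.
The last common window of at least 75 minutes is 11:25-14:10; a 75-minute meeting can start as late as 12:55 and still end by 14:10.

12:55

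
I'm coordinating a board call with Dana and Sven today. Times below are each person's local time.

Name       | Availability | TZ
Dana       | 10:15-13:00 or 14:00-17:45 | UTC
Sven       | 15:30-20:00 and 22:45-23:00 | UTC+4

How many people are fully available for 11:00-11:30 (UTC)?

Dana in UTC: 10:15-13:00, 14:00-17:45.
Sven in UTC: 11:30-16:00, 18:45-19:00 (subtract 4h to convert from UTC+4).
Dana can make the full 11:00-11:30 slot — that's 1.

1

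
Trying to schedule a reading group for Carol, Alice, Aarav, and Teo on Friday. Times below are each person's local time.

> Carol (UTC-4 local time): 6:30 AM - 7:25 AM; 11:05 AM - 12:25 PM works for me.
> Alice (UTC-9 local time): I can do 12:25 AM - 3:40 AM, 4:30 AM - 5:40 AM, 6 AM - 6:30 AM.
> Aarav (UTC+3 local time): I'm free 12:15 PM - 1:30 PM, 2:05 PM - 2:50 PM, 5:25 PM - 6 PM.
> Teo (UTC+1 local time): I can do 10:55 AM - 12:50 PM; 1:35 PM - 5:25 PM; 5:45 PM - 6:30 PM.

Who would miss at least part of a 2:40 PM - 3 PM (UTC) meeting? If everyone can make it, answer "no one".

Carol in UTC: 10:30-11:25, 15:05-16:25 (add 4h to convert from UTC-4).
Alice in UTC: 09:25-12:40, 13:30-14:40, 15:00-15:30 (add 9h to convert from UTC-9).
Aarav in UTC: 09:15-10:30, 11:05-11:50, 14:25-15:00 (subtract 3h to convert from UTC+3).
Teo in UTC: 09:55-11:50, 12:35-16:25, 16:45-17:30 (subtract 1h to convert from UTC+1).
Carol: not fully free for 14:40-15:00. Alice: not fully free for 14:40-15:00. Aarav: free for 14:40-15:00. Teo: free for 14:40-15:00.

Alice, Carol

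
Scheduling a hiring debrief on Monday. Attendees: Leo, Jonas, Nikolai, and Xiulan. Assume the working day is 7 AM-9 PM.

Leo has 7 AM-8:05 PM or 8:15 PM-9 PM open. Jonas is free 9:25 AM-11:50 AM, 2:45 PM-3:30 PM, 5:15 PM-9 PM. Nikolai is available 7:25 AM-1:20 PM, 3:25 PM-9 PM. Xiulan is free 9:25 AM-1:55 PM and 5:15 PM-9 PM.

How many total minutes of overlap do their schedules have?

360

Leo ∩ Jonas: 09:25-11:50, 14:45-15:30, 17:15-20:05, 20:15-21:00.
Leo ∩ Jonas ∩ Nikolai: 09:25-11:50, 15:25-15:30, 17:15-20:05, 20:15-21:00.
Leo ∩ Jonas ∩ Nikolai ∩ Xiulan: 09:25-11:50, 17:15-20:05, 20:15-21:00.
Summing the common windows: 145 + 170 + 45 = 360 minutes.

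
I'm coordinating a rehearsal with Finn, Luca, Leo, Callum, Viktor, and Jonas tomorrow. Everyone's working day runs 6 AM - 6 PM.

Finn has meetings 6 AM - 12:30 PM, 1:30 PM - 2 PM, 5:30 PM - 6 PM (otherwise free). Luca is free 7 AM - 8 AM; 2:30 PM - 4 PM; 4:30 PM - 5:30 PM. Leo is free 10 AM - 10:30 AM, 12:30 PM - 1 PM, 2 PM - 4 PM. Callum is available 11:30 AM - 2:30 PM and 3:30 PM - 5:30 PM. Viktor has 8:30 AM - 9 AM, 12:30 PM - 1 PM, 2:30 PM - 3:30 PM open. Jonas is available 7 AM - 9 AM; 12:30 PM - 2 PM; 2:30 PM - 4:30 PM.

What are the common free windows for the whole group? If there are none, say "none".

Finn free: 12:30-13:30, 14:00-17:30 (invert busy blocks within the working day).
Luca free: 07:00-08:00, 14:30-16:00, 16:30-17:30.
Leo free: 10:00-10:30, 12:30-13:00, 14:00-16:00.
Callum free: 11:30-14:30, 15:30-17:30.
Viktor free: 08:30-09:00, 12:30-13:00, 14:30-15:30.
Jonas free: 07:00-09:00, 12:30-14:00, 14:30-16:30.
Finn ∩ Luca: 14:30-16:00, 16:30-17:30.
Finn ∩ Luca ∩ Leo: 14:30-16:00.
Finn ∩ Luca ∩ Leo ∩ Callum: 15:30-16:00.
Finn ∩ Luca ∩ Leo ∩ Callum ∩ Viktor: ∅.
Finn ∩ Luca ∩ Leo ∩ Callum ∩ Viktor ∩ Jonas: ∅.
There is no time when everyone is free.

none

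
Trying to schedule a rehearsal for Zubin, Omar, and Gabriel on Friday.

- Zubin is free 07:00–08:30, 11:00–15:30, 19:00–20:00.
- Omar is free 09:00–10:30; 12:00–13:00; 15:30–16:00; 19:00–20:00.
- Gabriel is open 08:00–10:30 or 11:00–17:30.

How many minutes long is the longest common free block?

Zubin ∩ Omar: 12:00-13:00, 19:00-20:00.
Zubin ∩ Omar ∩ Gabriel: 12:00-13:00.
So the common availability across everyone is 12:00-13:00.
The longest is 12:00-13:00 at 60 minutes.

60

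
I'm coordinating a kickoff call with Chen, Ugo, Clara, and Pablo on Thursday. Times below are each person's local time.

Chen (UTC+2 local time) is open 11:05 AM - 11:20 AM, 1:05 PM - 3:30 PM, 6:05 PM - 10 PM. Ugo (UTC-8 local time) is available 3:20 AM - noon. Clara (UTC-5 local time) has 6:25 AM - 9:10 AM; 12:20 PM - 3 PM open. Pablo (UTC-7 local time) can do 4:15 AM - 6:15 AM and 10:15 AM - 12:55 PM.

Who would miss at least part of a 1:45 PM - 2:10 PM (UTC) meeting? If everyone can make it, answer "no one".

Chen, Pablo

Chen in UTC: 09:05-09:20, 11:05-13:30, 16:05-20:00 (subtract 2h to convert from UTC+2).
Ugo in UTC: 11:20-20:00 (add 8h to convert from UTC-8).
Clara in UTC: 11:25-14:10, 17:20-20:00 (add 5h to convert from UTC-5).
Pablo in UTC: 11:15-13:15, 17:15-19:55 (add 7h to convert from UTC-7).
Chen: not fully free for 13:45-14:10. Ugo: free for 13:45-14:10. Clara: free for 13:45-14:10. Pablo: not fully free for 13:45-14:10.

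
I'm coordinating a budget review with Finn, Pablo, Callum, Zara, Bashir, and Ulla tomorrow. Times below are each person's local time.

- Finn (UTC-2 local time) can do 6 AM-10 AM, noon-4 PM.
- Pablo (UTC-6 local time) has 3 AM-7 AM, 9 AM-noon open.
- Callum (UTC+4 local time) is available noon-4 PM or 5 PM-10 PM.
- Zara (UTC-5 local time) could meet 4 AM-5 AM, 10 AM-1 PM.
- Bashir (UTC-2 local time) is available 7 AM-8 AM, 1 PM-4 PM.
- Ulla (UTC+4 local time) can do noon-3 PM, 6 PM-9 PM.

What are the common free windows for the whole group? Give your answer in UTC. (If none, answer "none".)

09:00-10:00, 15:00-17:00

Finn in UTC: 08:00-12:00, 14:00-18:00 (add 2h to convert from UTC-2).
Pablo in UTC: 09:00-13:00, 15:00-18:00 (add 6h to convert from UTC-6).
Callum in UTC: 08:00-12:00, 13:00-18:00 (subtract 4h to convert from UTC+4).
Zara in UTC: 09:00-10:00, 15:00-18:00 (add 5h to convert from UTC-5).
Bashir in UTC: 09:00-10:00, 15:00-18:00 (add 2h to convert from UTC-2).
Ulla in UTC: 08:00-11:00, 14:00-17:00 (subtract 4h to convert from UTC+4).
Finn ∩ Pablo: 09:00-12:00, 15:00-18:00.
Finn ∩ Pablo ∩ Callum: 09:00-12:00, 15:00-18:00.
Finn ∩ Pablo ∩ Callum ∩ Zara: 09:00-10:00, 15:00-18:00.
Finn ∩ Pablo ∩ Callum ∩ Zara ∩ Bashir: 09:00-10:00, 15:00-18:00.
Finn ∩ Pablo ∩ Callum ∩ Zara ∩ Bashir ∩ Ulla: 09:00-10:00, 15:00-17:00.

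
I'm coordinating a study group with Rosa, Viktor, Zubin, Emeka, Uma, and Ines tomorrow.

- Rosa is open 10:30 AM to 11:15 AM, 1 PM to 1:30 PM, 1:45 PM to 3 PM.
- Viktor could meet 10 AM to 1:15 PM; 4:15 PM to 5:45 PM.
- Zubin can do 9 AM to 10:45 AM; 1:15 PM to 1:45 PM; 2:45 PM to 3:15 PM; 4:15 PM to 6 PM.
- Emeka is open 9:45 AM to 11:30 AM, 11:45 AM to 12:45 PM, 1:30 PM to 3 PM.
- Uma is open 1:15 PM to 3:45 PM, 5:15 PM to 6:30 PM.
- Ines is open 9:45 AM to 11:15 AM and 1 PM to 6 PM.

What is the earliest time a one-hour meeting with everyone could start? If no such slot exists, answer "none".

Rosa ∩ Viktor: 10:30-11:15, 13:00-13:15.
Rosa ∩ Viktor ∩ Zubin: 10:30-10:45.
Rosa ∩ Viktor ∩ Zubin ∩ Emeka: 10:30-10:45.
Rosa ∩ Viktor ∩ Zubin ∩ Emeka ∩ Uma: ∅.
Rosa ∩ Viktor ∩ Zubin ∩ Emeka ∩ Uma ∩ Ines: ∅.
There is no time when everyone is free.
No common window is at least 60 minutes long.

none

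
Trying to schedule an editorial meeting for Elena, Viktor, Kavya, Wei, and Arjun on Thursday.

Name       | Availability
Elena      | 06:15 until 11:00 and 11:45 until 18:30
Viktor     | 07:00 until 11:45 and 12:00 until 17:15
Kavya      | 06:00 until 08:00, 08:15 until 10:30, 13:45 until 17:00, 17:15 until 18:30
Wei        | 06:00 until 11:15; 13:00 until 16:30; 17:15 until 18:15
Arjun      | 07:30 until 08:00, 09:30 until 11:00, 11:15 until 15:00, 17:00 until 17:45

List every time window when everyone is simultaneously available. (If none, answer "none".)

Elena ∩ Viktor: 07:00-11:00, 12:00-17:15.
Elena ∩ Viktor ∩ Kavya: 07:00-08:00, 08:15-10:30, 13:45-17:00.
Elena ∩ Viktor ∩ Kavya ∩ Wei: 07:00-08:00, 08:15-10:30, 13:45-16:30.
Elena ∩ Viktor ∩ Kavya ∩ Wei ∩ Arjun: 07:30-08:00, 09:30-10:30, 13:45-15:00.
Those are the intersection windows.

07:30-08:00, 09:30-10:30, 13:45-15:00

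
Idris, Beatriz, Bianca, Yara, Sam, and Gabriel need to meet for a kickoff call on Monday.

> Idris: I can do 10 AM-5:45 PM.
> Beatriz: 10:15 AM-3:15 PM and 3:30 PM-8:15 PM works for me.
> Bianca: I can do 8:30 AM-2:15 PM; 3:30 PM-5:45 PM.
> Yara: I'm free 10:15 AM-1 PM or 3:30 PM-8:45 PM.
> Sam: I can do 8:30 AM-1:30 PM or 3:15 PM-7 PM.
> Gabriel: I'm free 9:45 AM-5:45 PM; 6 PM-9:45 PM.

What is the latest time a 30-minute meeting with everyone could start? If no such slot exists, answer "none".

Idris ∩ Beatriz: 10:15-15:15, 15:30-17:45.
Idris ∩ Beatriz ∩ Bianca: 10:15-14:15, 15:30-17:45.
Idris ∩ Beatriz ∩ Bianca ∩ Yara: 10:15-13:00, 15:30-17:45.
Idris ∩ Beatriz ∩ Bianca ∩ Yara ∩ Sam: 10:15-13:00, 15:30-17:45.
Idris ∩ Beatriz ∩ Bianca ∩ Yara ∩ Sam ∩ Gabriel: 10:15-13:00, 15:30-17:45.
The last common window of at least 30 minutes is 15:30-17:45; a 30-minute meeting can start as late as 17:15 and still end by 17:45.

17:15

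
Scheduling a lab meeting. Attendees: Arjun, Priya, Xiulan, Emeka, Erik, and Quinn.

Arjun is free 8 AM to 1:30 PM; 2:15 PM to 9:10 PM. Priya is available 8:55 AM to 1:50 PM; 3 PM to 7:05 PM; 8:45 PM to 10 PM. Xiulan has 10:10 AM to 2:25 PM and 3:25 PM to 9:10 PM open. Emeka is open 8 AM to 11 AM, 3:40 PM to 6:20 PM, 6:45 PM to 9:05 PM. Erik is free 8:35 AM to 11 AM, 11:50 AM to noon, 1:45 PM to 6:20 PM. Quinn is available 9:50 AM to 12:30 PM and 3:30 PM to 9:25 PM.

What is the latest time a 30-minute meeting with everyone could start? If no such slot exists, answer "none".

Arjun ∩ Priya: 08:55-13:30, 15:00-19:05, 20:45-21:10.
Arjun ∩ Priya ∩ Xiulan: 10:10-13:30, 15:25-19:05, 20:45-21:10.
Arjun ∩ Priya ∩ Xiulan ∩ Emeka: 10:10-11:00, 15:40-18:20, 18:45-19:05, 20:45-21:05.
Arjun ∩ Priya ∩ Xiulan ∩ Emeka ∩ Erik: 10:10-11:00, 15:40-18:20.
Arjun ∩ Priya ∩ Xiulan ∩ Emeka ∩ Erik ∩ Quinn: 10:10-11:00, 15:40-18:20.
The last common window of at least 30 minutes is 15:40-18:20; a 30-minute meeting can start as late as 17:50 and still end by 18:20.

17:50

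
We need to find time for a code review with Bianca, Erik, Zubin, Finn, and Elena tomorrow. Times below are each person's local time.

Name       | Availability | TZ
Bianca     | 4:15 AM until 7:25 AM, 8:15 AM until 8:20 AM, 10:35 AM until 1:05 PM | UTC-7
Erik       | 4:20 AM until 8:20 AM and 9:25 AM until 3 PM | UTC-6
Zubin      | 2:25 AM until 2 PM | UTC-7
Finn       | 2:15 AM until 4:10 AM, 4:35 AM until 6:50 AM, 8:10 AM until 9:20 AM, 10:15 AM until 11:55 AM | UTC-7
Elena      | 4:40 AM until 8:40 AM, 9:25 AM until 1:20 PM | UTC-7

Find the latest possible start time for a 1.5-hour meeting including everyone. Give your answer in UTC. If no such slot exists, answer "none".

12:20

Bianca in UTC: 11:15-14:25, 15:15-15:20, 17:35-20:05 (add 7h to convert from UTC-7).
Erik in UTC: 10:20-14:20, 15:25-21:00 (add 6h to convert from UTC-6).
Zubin in UTC: 09:25-21:00 (add 7h to convert from UTC-7).
Finn in UTC: 09:15-11:10, 11:35-13:50, 15:10-16:20, 17:15-18:55 (add 7h to convert from UTC-7).
Elena in UTC: 11:40-15:40, 16:25-20:20 (add 7h to convert from UTC-7).
Bianca ∩ Erik: 11:15-14:20, 17:35-20:05.
Bianca ∩ Erik ∩ Zubin: 11:15-14:20, 17:35-20:05.
Bianca ∩ Erik ∩ Zubin ∩ Finn: 11:35-13:50, 17:35-18:55.
Bianca ∩ Erik ∩ Zubin ∩ Finn ∩ Elena: 11:40-13:50, 17:35-18:55.
Those are the intersection windows.
The last common window of at least 90 minutes is 11:40-13:50; a 90-minute meeting can start as late as 12:20 and still end by 13:50.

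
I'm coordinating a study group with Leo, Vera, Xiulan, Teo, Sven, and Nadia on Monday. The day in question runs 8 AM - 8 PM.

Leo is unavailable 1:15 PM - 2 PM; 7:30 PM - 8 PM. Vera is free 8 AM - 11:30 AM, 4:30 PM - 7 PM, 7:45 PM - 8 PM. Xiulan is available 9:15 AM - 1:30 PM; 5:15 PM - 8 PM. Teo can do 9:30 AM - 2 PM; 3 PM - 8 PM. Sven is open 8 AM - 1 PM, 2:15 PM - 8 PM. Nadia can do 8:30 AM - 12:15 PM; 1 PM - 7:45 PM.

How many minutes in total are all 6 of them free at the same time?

225

Leo free: 08:00-13:15, 14:00-19:30 (invert busy blocks within the working day).
Vera free: 08:00-11:30, 16:30-19:00, 19:45-20:00.
Xiulan free: 09:15-13:30, 17:15-20:00.
Teo free: 09:30-14:00, 15:00-20:00.
Sven free: 08:00-13:00, 14:15-20:00.
Nadia free: 08:30-12:15, 13:00-19:45.
Leo ∩ Vera: 08:00-11:30, 16:30-19:00.
Leo ∩ Vera ∩ Xiulan: 09:15-11:30, 17:15-19:00.
Leo ∩ Vera ∩ Xiulan ∩ Teo: 09:30-11:30, 17:15-19:00.
Leo ∩ Vera ∩ Xiulan ∩ Teo ∩ Sven: 09:30-11:30, 17:15-19:00.
Leo ∩ Vera ∩ Xiulan ∩ Teo ∩ Sven ∩ Nadia: 09:30-11:30, 17:15-19:00.
Summing the common windows: 120 + 105 = 225 minutes.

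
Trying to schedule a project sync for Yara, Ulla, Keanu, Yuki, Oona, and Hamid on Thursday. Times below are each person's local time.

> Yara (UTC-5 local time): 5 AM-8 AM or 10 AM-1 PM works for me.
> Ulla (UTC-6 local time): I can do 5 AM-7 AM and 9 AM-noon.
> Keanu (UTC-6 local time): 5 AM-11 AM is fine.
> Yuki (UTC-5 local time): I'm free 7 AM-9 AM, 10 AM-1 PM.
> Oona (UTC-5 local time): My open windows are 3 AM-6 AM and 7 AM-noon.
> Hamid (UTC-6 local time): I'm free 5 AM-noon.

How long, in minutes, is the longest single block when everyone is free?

120

Yara in UTC: 10:00-13:00, 15:00-18:00 (add 5h to convert from UTC-5).
Ulla in UTC: 11:00-13:00, 15:00-18:00 (add 6h to convert from UTC-6).
Keanu in UTC: 11:00-17:00 (add 6h to convert from UTC-6).
Yuki in UTC: 12:00-14:00, 15:00-18:00 (add 5h to convert from UTC-5).
Oona in UTC: 08:00-11:00, 12:00-17:00 (add 5h to convert from UTC-5).
Hamid in UTC: 11:00-18:00 (add 6h to convert from UTC-6).
Yara ∩ Ulla: 11:00-13:00, 15:00-18:00.
Yara ∩ Ulla ∩ Keanu: 11:00-13:00, 15:00-17:00.
Yara ∩ Ulla ∩ Keanu ∩ Yuki: 12:00-13:00, 15:00-17:00.
Yara ∩ Ulla ∩ Keanu ∩ Yuki ∩ Oona: 12:00-13:00, 15:00-17:00.
Yara ∩ Ulla ∩ Keanu ∩ Yuki ∩ Oona ∩ Hamid: 12:00-13:00, 15:00-17:00.
The longest is 15:00-17:00 at 120 minutes.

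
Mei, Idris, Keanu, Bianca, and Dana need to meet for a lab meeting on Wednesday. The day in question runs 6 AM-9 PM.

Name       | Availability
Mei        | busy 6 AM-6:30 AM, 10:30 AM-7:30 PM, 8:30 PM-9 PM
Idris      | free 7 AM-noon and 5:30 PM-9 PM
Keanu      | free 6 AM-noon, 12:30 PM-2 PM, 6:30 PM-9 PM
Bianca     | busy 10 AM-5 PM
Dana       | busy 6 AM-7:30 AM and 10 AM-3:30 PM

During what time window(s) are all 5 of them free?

07:30-10:00, 19:30-20:30

Mei free: 06:30-10:30, 19:30-20:30 (invert busy blocks within the working day).
Idris free: 07:00-12:00, 17:30-21:00.
Keanu free: 06:00-12:00, 12:30-14:00, 18:30-21:00.
Bianca free: 06:00-10:00, 17:00-21:00 (invert busy blocks within the working day).
Dana free: 07:30-10:00, 15:30-21:00 (invert busy blocks within the working day).
Mei ∩ Idris: 07:00-10:30, 19:30-20:30.
Mei ∩ Idris ∩ Keanu: 07:00-10:30, 19:30-20:30.
Mei ∩ Idris ∩ Keanu ∩ Bianca: 07:00-10:00, 19:30-20:30.
Mei ∩ Idris ∩ Keanu ∩ Bianca ∩ Dana: 07:30-10:00, 19:30-20:30.
So the common availability across everyone is 07:30-10:00, 19:30-20:30.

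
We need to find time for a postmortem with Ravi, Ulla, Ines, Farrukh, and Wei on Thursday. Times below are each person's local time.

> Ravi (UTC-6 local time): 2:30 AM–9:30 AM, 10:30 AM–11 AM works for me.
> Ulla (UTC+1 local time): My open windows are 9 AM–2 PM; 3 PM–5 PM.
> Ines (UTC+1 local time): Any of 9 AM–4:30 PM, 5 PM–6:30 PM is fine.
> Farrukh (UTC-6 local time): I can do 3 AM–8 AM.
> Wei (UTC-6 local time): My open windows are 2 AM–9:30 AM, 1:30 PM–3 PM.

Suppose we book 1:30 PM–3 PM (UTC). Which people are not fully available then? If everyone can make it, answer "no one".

Farrukh, Ulla

Ravi in UTC: 08:30-15:30, 16:30-17:00 (add 6h to convert from UTC-6).
Ulla in UTC: 08:00-13:00, 14:00-16:00 (subtract 1h to convert from UTC+1).
Ines in UTC: 08:00-15:30, 16:00-17:30 (subtract 1h to convert from UTC+1).
Farrukh in UTC: 09:00-14:00 (add 6h to convert from UTC-6).
Wei in UTC: 08:00-15:30, 19:30-21:00 (add 6h to convert from UTC-6).
Ravi: free for 13:30-15:00. Ulla: not fully free for 13:30-15:00. Ines: free for 13:30-15:00. Farrukh: not fully free for 13:30-15:00. Wei: free for 13:30-15:00.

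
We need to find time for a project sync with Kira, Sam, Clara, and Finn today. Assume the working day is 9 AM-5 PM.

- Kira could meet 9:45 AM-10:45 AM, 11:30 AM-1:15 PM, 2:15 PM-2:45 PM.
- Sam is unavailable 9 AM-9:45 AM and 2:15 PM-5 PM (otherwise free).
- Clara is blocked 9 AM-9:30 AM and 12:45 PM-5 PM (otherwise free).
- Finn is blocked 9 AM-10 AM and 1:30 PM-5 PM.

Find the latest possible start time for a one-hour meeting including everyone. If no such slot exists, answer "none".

11:45

Kira free: 09:45-10:45, 11:30-13:15, 14:15-14:45.
Sam free: 09:45-14:15 (invert busy blocks within the working day).
Clara free: 09:30-12:45 (invert busy blocks within the working day).
Finn free: 10:00-13:30 (invert busy blocks within the working day).
Kira ∩ Sam: 09:45-10:45, 11:30-13:15.
Kira ∩ Sam ∩ Clara: 09:45-10:45, 11:30-12:45.
Kira ∩ Sam ∩ Clara ∩ Finn: 10:00-10:45, 11:30-12:45.
The last common window of at least 60 minutes is 11:30-12:45; a 60-minute meeting can start as late as 11:45 and still end by 12:45.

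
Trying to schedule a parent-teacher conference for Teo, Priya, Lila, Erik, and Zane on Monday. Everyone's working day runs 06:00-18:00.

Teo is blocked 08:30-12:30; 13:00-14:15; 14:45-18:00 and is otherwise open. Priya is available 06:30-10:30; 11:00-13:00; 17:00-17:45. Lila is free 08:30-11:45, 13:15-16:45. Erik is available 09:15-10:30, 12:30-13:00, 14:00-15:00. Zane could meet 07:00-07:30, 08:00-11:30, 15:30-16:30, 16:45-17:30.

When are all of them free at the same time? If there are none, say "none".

Teo free: 06:00-08:30, 12:30-13:00, 14:15-14:45 (invert busy blocks within the working day).
Priya free: 06:30-10:30, 11:00-13:00, 17:00-17:45.
Lila free: 08:30-11:45, 13:15-16:45.
Erik free: 09:15-10:30, 12:30-13:00, 14:00-15:00.
Zane free: 07:00-07:30, 08:00-11:30, 15:30-16:30, 16:45-17:30.
Teo ∩ Priya: 06:30-08:30, 12:30-13:00.
Teo ∩ Priya ∩ Lila: ∅.
Teo ∩ Priya ∩ Lila ∩ Erik: ∅.
Teo ∩ Priya ∩ Lila ∩ Erik ∩ Zane: ∅.
There is no time when everyone is free.

none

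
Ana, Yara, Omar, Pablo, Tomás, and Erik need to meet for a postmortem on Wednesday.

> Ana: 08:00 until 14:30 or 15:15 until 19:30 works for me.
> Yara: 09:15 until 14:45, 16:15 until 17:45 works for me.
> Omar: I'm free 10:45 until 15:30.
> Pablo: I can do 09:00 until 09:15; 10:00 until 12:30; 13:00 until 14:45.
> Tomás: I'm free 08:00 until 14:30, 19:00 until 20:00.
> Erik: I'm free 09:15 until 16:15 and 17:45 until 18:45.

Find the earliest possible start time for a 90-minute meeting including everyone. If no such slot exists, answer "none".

Ana ∩ Yara: 09:15-14:30, 16:15-17:45.
Ana ∩ Yara ∩ Omar: 10:45-14:30.
Ana ∩ Yara ∩ Omar ∩ Pablo: 10:45-12:30, 13:00-14:30.
Ana ∩ Yara ∩ Omar ∩ Pablo ∩ Tomás: 10:45-12:30, 13:00-14:30.
Ana ∩ Yara ∩ Omar ∩ Pablo ∩ Tomás ∩ Erik: 10:45-12:30, 13:00-14:30.
The first common window of at least 90 minutes is 10:45-12:30, so the earliest start is 10:45.

10:45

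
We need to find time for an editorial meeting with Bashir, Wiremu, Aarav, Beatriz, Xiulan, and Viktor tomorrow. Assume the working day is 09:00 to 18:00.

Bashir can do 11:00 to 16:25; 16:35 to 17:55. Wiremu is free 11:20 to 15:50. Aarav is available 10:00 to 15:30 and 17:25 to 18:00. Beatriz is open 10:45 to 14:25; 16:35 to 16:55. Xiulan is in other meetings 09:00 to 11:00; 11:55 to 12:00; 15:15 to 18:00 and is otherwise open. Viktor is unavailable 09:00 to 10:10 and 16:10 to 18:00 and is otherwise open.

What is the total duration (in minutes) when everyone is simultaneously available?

180

Bashir free: 11:00-16:25, 16:35-17:55.
Wiremu free: 11:20-15:50.
Aarav free: 10:00-15:30, 17:25-18:00.
Beatriz free: 10:45-14:25, 16:35-16:55.
Xiulan free: 11:00-11:55, 12:00-15:15 (invert busy blocks within the working day).
Viktor free: 10:10-16:10 (invert busy blocks within the working day).
Bashir ∩ Wiremu: 11:20-15:50.
Bashir ∩ Wiremu ∩ Aarav: 11:20-15:30.
Bashir ∩ Wiremu ∩ Aarav ∩ Beatriz: 11:20-14:25.
Bashir ∩ Wiremu ∩ Aarav ∩ Beatriz ∩ Xiulan: 11:20-11:55, 12:00-14:25.
Bashir ∩ Wiremu ∩ Aarav ∩ Beatriz ∩ Xiulan ∩ Viktor: 11:20-11:55, 12:00-14:25.
Summing the common windows: 35 + 145 = 180 minutes.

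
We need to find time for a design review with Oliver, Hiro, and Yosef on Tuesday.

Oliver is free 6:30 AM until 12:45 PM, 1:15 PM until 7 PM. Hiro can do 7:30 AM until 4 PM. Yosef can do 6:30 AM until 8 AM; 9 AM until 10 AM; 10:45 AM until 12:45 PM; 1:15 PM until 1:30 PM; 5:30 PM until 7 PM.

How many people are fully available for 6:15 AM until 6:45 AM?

0

nobody can make the full 06:15-06:45 slot — that's 0.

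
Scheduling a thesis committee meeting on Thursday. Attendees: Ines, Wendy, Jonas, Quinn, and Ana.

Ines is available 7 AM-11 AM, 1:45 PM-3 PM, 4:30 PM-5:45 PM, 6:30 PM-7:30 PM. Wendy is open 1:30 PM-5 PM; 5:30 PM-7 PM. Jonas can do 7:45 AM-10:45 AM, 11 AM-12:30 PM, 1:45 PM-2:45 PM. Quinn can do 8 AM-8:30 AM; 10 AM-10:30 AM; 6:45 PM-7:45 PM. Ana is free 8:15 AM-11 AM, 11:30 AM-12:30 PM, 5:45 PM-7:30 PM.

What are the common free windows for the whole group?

Ines ∩ Wendy: 13:45-15:00, 16:30-17:00, 17:30-17:45, 18:30-19:00.
Ines ∩ Wendy ∩ Jonas: 13:45-14:45.
Ines ∩ Wendy ∩ Jonas ∩ Quinn: ∅.
Ines ∩ Wendy ∩ Jonas ∩ Quinn ∩ Ana: ∅.
There is no time when everyone is free.

none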